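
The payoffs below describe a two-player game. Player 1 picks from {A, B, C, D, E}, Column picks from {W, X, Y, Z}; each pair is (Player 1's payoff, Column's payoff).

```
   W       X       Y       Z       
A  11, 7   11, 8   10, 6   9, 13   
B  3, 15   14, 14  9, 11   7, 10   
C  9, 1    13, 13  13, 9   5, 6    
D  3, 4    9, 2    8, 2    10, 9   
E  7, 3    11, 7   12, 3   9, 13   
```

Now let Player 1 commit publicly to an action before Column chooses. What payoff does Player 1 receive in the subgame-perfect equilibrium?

Backward induction with Player 1 moving first.
- A: Column compares 7, 8, 6, 13 and picks Z; Player 1 would get 9.
- B: Column compares 15, 14, 11, 10 and picks W; Player 1 would get 3.
- C: Column compares 1, 13, 9, 6 and picks X; Player 1 would get 13.
- D: Column compares 4, 2, 2, 9 and picks Z; Player 1 would get 10.
- E: Column compares 3, 7, 3, 13 and picks Z; Player 1 would get 9.
Maximizing over 9, 3, 13, 10, 9, Player 1 chooses C. Subgame-perfect outcome: (C, X) with payoffs (13, 13).

13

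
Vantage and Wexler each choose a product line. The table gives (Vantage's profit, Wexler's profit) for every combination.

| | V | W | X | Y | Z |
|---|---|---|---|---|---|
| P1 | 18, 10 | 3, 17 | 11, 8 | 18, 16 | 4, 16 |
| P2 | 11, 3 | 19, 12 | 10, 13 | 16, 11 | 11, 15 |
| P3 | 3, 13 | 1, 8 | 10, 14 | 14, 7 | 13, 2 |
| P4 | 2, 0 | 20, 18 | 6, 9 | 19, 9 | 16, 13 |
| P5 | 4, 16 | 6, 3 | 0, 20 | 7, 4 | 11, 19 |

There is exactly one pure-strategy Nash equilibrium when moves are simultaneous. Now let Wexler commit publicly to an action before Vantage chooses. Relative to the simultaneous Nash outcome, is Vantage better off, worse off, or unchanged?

Solve by backward induction (Wexler leads).
- V: BR = P1, leader payoff 10.
- W: BR = P4, leader payoff 18.
- X: BR = P1, leader payoff 8.
- Y: BR = P4, leader payoff 9.
- Z: BR = P4, leader payoff 13.
Wexler's induced payoffs are 10, 18, 8, 9, 13, so Wexler commits to W. Subgame-perfect outcome: (P4, W) with payoffs (20, 18).
For the simultaneous game, intersect best replies.
Vantage's best replies: V→P1; W→P4; X→P1; Y→P4; Z→P4.
Wexler's best replies: P1→W; P2→Z; P3→X; P4→W; P5→X.
Only (P4, W) has each player best-responding; Nash payoffs (20, 18).
Vantage earns 20 sequentially versus 20 at the Nash outcome: unchanged.

unchanged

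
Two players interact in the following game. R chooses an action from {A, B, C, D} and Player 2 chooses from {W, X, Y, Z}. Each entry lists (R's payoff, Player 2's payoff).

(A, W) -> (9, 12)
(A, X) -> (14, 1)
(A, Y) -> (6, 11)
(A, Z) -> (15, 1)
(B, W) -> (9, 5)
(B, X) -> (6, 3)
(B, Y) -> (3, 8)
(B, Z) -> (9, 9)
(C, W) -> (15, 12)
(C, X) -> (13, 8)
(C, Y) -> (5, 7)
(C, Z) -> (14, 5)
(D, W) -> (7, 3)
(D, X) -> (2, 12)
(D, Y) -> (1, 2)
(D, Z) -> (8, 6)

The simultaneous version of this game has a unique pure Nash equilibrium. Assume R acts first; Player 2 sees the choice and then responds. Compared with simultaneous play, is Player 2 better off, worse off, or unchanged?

Backward induction with R moving first.
- A: Player 2 compares 12, 1, 11, 1 and picks W; R would get 9.
- B: Player 2 compares 5, 3, 8, 9 and picks Z; R would get 9.
- C: Player 2 compares 12, 8, 7, 5 and picks W; R would get 15.
- D: Player 2 compares 3, 12, 2, 6 and picks X; R would get 2.
R's induced payoffs are 9, 9, 15, 2, so R commits to C. Subgame-perfect outcome: (C, W) with payoffs (15, 12).
Under simultaneous play:
R's best replies: W→C; X→A; Y→A; Z→A.
Player 2's best replies: A→W; B→Z; C→W; D→X.
The unique mutual best reply is (C, W), giving (15, 12).
Player 2 earns 12 sequentially versus 12 at the Nash outcome: unchanged.

unchanged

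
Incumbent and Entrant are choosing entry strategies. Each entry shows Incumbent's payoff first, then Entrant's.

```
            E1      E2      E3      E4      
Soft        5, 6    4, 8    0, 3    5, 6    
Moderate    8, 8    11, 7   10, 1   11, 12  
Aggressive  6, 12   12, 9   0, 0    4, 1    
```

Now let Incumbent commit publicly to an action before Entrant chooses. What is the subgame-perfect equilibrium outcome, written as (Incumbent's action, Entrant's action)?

Work backward from Entrant's decision.
- Soft: BR = E2, leader payoff 4.
- Moderate: BR = E4, leader payoff 11.
- Aggressive: BR = E1, leader payoff 6.
Incumbent's induced payoffs are 4, 11, 6, so Incumbent commits to Moderate. Subgame-perfect outcome: (Moderate, E4) with payoffs (11, 12).

(Moderate, E4)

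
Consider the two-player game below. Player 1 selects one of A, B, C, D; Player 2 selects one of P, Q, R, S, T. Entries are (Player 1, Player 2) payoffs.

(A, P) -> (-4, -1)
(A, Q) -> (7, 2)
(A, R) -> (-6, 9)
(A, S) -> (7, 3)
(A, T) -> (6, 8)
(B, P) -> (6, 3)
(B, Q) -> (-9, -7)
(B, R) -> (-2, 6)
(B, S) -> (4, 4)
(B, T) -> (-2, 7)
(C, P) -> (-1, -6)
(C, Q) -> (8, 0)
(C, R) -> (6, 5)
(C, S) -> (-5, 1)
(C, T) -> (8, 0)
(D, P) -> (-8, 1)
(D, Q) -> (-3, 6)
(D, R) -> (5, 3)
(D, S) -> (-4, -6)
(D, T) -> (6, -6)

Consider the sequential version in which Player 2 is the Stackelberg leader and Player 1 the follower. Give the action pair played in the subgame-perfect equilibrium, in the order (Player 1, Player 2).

(C, R)

Player 1 best-responds to each possible Player 2 move:
- P: Player 1 compares -4, 6, -1, -8 and picks B; Player 2 would get 3.
- Q: Player 1 compares 7, -9, 8, -3 and picks C; Player 2 would get 0.
- R: Player 1 compares -6, -2, 6, 5 and picks C; Player 2 would get 5.
- S: Player 1 compares 7, 4, -5, -4 and picks A; Player 2 would get 3.
- T: Player 1 compares 6, -2, 8, 6 and picks C; Player 2 would get 0.
Player 2's induced payoffs are 3, 0, 5, 3, 0, so Player 2 commits to R. Subgame-perfect outcome: (C, R) with payoffs (6, 5).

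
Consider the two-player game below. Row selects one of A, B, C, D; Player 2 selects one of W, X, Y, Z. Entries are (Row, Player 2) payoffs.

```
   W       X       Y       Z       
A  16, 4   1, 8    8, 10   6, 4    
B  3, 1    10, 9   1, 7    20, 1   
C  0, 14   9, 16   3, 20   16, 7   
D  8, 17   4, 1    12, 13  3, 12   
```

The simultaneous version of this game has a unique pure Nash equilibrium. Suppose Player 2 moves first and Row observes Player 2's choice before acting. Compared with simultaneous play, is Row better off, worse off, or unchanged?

better off

Solve by backward induction (Player 2 leads).
- W → Row plays A (best of 16, 3, 0, 8); Player 2 gets 4.
- X → Row plays B (best of 1, 10, 9, 4); Player 2 gets 9.
- Y → Row plays D (best of 8, 1, 3, 12); Player 2 gets 13.
- Z → Row plays B (best of 6, 20, 16, 3); Player 2 gets 1.
Player 2's induced payoffs are 4, 9, 13, 1, so Player 2 commits to Y. Subgame-perfect outcome: (D, Y) with payoffs (12, 13).
Now find the simultaneous Nash equilibrium.
Row's best replies: W→A; X→B; Y→D; Z→B.
Player 2's best replies: A→Y; B→X; C→Y; D→W.
Only (B, X) has each player best-responding; Nash payoffs (10, 9).
Row earns 12 sequentially versus 10 at the Nash outcome: better off.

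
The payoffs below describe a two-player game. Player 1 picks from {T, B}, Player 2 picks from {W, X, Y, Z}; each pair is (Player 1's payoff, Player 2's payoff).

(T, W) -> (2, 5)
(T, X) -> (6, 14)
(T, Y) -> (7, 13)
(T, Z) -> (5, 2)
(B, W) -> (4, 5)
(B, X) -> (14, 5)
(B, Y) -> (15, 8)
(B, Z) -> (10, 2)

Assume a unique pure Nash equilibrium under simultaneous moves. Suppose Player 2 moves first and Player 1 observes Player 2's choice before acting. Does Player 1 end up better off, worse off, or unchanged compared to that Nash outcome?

unchanged

Player 1 best-responds to each possible Player 2 move:
- W: Player 1 compares 2, 4 and picks B; Player 2 would get 5.
- X: Player 1 compares 6, 14 and picks B; Player 2 would get 5.
- Y: Player 1 compares 7, 15 and picks B; Player 2 would get 8.
- Z: Player 1 compares 5, 10 and picks B; Player 2 would get 2.
Maximizing over 5, 5, 8, 2, Player 2 chooses Y. Subgame-perfect outcome: (B, Y) with payoffs (15, 8).
Under simultaneous play:
Player 1's best replies: W→B; X→B; Y→B; Z→B.
Player 2's best replies: T→X; B→Y.
Only (B, Y) has each player best-responding; Nash payoffs (15, 8).
Player 1 earns 15 sequentially versus 15 at the Nash outcome: unchanged.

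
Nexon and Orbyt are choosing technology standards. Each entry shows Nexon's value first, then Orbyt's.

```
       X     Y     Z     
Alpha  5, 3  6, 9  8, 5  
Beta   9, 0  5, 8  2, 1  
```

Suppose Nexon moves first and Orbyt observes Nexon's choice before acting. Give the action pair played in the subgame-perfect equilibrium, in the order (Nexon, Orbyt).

(Alpha, Y)

Backward induction with Nexon moving first.
- Alpha → Orbyt plays Y (best of 3, 9, 5); Nexon gets 6.
- Beta → Orbyt plays Y (best of 0, 8, 1); Nexon gets 5.
Maximizing over 6, 5, Nexon chooses Alpha. Subgame-perfect outcome: (Alpha, Y) with payoffs (6, 9).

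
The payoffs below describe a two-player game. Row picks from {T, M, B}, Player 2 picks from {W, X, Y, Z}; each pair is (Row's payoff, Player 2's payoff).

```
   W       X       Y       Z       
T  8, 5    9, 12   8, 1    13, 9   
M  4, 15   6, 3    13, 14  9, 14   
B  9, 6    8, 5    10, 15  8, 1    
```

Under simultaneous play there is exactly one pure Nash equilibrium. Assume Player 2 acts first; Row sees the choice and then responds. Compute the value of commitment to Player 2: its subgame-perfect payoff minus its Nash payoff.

2

Solve by backward induction (Player 2 leads).
- W: BR = B, leader payoff 6.
- X: BR = T, leader payoff 12.
- Y: BR = M, leader payoff 14.
- Z: BR = T, leader payoff 9.
Maximizing over 6, 12, 14, 9, Player 2 chooses Y. Subgame-perfect outcome: (M, Y) with payoffs (13, 14).
Under simultaneous play:
Row's best replies: W→B; X→T; Y→M; Z→T.
Player 2's best replies: T→X; M→W; B→Y.
The unique mutual best reply is (T, X), giving (9, 12).
Player 2's commitment gain: 14 − 12 = 2.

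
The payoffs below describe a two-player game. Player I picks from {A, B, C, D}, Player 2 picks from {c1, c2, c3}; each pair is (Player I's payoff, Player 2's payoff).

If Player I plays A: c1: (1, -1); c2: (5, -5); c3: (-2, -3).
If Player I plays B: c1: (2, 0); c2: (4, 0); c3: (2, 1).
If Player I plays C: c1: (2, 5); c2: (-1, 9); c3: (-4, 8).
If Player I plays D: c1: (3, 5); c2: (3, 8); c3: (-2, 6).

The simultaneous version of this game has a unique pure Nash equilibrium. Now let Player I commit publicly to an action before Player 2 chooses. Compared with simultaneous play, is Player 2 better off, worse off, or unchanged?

Backward induction with Player I moving first.
- A: BR = c1, leader payoff 1.
- B: BR = c3, leader payoff 2.
- C: BR = c2, leader payoff -1.
- D: BR = c2, leader payoff 3.
Maximizing over 1, 2, -1, 3, Player I chooses D. Subgame-perfect outcome: (D, c2) with payoffs (3, 8).
Under simultaneous play:
Player I's best replies: c1→D; c2→A; c3→B.
Player 2's best replies: A→c1; B→c3; C→c2; D→c2.
Only (B, c3) has each player best-responding; Nash payoffs (2, 1).
Player 2 earns 8 sequentially versus 1 at the Nash outcome: better off.

better off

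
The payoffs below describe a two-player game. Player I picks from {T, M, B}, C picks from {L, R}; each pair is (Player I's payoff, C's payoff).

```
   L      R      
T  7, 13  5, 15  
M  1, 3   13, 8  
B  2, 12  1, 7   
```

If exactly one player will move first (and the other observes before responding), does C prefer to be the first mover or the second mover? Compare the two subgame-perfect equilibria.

If Player I leads: C's best replies are T→R, M→R, B→L; Player I's induced payoffs 5, 13, 2; outcome (M, R), payoffs (13, 8).
If C leads: Player I's best replies are L→T, R→M; C's induced payoffs 13, 8; outcome (T, L), payoffs (7, 13).
C gets 13 moving first and 8 moving second, so C prefers to move first.

first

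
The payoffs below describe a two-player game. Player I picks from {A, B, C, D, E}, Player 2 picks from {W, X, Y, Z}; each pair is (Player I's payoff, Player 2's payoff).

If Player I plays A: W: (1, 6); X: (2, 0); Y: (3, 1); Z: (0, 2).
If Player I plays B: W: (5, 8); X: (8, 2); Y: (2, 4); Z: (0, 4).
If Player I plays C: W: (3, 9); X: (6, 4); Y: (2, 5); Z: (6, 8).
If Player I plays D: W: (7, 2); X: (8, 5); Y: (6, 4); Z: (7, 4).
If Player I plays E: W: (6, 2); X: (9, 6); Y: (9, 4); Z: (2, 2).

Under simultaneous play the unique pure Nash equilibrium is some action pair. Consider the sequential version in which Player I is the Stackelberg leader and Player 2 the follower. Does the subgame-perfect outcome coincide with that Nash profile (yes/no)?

Player 2 best-responds to each possible Player I move:
- A → Player 2 plays W (best of 6, 0, 1, 2); Player I gets 1.
- B → Player 2 plays W (best of 8, 2, 4, 4); Player I gets 5.
- C → Player 2 plays W (best of 9, 4, 5, 8); Player I gets 3.
- D → Player 2 plays X (best of 2, 5, 4, 4); Player I gets 8.
- E → Player 2 plays X (best of 2, 6, 4, 2); Player I gets 9.
Maximizing over 1, 5, 3, 8, 9, Player I chooses E. Subgame-perfect outcome: (E, X) with payoffs (9, 6).
For the simultaneous game, intersect best replies.
Player I's best replies: W→D; X→E; Y→E; Z→D.
Player 2's best replies: A→W; B→W; C→W; D→X; E→X.
Only (E, X) has each player best-responding; Nash payoffs (9, 6).
Sequential outcome (E, X) coincides with the Nash profile (E, X).

yes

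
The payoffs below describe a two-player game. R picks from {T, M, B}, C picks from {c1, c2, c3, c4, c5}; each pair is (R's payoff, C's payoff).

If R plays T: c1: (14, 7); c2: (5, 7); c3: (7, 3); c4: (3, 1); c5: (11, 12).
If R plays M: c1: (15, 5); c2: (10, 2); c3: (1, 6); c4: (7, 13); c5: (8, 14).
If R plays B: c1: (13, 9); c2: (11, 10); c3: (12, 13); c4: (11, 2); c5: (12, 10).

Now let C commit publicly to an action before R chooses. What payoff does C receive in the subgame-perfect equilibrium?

Backward induction with C moving first.
- c1: BR = M, leader payoff 5.
- c2: BR = B, leader payoff 10.
- c3: BR = B, leader payoff 13.
- c4: BR = B, leader payoff 2.
- c5: BR = B, leader payoff 10.
C's induced payoffs are 5, 10, 13, 2, 10, so C commits to c3. Subgame-perfect outcome: (B, c3) with payoffs (12, 13).

13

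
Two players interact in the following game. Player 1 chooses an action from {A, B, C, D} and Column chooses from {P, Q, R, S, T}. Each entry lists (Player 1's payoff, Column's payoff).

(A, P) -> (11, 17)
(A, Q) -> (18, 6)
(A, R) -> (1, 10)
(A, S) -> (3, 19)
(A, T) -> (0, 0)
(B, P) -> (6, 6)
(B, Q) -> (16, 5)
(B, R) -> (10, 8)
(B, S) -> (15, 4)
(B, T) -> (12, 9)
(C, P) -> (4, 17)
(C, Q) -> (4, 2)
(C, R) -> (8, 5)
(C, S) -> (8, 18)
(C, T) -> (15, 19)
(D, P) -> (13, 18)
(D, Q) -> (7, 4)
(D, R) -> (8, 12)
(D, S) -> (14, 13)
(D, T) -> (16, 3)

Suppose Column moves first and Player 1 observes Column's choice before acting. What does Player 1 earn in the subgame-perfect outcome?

Backward induction with Column moving first.
- P: Player 1 compares 11, 6, 4, 13 and picks D; Column would get 18.
- Q: Player 1 compares 18, 16, 4, 7 and picks A; Column would get 6.
- R: Player 1 compares 1, 10, 8, 8 and picks B; Column would get 8.
- S: Player 1 compares 3, 15, 8, 14 and picks B; Column would get 4.
- T: Player 1 compares 0, 12, 15, 16 and picks D; Column would get 3.
Among 18, 6, 8, 4, 3, the best is 18 at P. Subgame-perfect outcome: (D, P) with payoffs (13, 18).

13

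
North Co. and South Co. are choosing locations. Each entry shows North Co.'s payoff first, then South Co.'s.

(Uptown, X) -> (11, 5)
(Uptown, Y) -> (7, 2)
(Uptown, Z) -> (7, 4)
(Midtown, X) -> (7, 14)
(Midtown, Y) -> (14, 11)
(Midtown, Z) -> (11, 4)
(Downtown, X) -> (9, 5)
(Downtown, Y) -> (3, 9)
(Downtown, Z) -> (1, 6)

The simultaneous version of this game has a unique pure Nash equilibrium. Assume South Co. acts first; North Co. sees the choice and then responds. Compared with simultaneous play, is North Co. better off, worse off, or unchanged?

better off

Solve by backward induction (South Co. leads).
- X → North Co. plays Uptown (best of 11, 7, 9); South Co. gets 5.
- Y → North Co. plays Midtown (best of 7, 14, 3); South Co. gets 11.
- Z → North Co. plays Midtown (best of 7, 11, 1); South Co. gets 4.
Among 5, 11, 4, the best is 11 at Y. Subgame-perfect outcome: (Midtown, Y) with payoffs (14, 11).
Under simultaneous play:
North Co.'s best replies: X→Uptown; Y→Midtown; Z→Midtown.
South Co.'s best replies: Uptown→X; Midtown→X; Downtown→Y.
Only (Uptown, X) has each player best-responding; Nash payoffs (11, 5).
North Co. earns 14 sequentially versus 11 at the Nash outcome: better off.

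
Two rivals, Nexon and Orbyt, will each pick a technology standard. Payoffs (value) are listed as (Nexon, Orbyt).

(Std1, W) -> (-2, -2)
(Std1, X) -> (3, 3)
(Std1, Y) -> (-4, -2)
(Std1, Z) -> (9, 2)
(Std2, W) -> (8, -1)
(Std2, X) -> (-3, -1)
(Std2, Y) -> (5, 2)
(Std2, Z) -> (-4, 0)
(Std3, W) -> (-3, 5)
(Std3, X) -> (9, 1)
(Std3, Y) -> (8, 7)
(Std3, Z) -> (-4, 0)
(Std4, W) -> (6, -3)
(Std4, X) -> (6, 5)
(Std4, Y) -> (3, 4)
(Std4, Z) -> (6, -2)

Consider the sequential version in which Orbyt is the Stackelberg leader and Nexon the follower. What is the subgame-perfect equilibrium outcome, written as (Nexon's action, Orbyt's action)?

Nexon best-responds to each possible Orbyt move:
- W: Nexon compares -2, 8, -3, 6 and picks Std2; Orbyt would get -1.
- X: Nexon compares 3, -3, 9, 6 and picks Std3; Orbyt would get 1.
- Y: Nexon compares -4, 5, 8, 3 and picks Std3; Orbyt would get 7.
- Z: Nexon compares 9, -4, -4, 6 and picks Std1; Orbyt would get 2.
Orbyt's induced payoffs are -1, 1, 7, 2, so Orbyt commits to Y. Subgame-perfect outcome: (Std3, Y) with payoffs (8, 7).

(Std3, Y)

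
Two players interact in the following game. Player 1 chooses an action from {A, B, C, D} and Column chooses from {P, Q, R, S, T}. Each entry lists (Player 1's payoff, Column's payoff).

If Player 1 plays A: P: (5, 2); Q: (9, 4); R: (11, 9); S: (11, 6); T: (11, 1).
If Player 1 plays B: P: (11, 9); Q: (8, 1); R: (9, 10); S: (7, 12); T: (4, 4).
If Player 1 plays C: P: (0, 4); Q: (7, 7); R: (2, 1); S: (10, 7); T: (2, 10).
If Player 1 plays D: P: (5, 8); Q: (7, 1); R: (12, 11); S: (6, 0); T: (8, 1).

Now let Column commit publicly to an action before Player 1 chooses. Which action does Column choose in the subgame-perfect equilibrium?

Backward induction with Column moving first.
- P → Player 1 plays B (best of 5, 11, 0, 5); Column gets 9.
- Q → Player 1 plays A (best of 9, 8, 7, 7); Column gets 4.
- R → Player 1 plays D (best of 11, 9, 2, 12); Column gets 11.
- S → Player 1 plays A (best of 11, 7, 10, 6); Column gets 6.
- T → Player 1 plays A (best of 11, 4, 2, 8); Column gets 1.
Maximizing over 9, 4, 11, 6, 1, Column chooses R. Subgame-perfect outcome: (D, R) with payoffs (12, 11).

R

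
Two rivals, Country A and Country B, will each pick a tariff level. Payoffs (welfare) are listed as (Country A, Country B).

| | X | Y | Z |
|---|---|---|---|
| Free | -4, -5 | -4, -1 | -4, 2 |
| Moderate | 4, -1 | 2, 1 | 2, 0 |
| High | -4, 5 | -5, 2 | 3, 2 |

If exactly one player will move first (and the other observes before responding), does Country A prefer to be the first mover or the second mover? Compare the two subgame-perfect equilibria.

If Country A leads: Country B's best replies are Free→Z, Moderate→Y, High→X; Country A's induced payoffs -4, 2, -4; outcome (Moderate, Y), payoffs (2, 1).
If Country B leads: Country A's best replies are X→Moderate, Y→Moderate, Z→High; Country B's induced payoffs -1, 1, 2; outcome (High, Z), payoffs (3, 2).
Country A gets 2 moving first and 3 moving second, so Country A prefers to move second.

second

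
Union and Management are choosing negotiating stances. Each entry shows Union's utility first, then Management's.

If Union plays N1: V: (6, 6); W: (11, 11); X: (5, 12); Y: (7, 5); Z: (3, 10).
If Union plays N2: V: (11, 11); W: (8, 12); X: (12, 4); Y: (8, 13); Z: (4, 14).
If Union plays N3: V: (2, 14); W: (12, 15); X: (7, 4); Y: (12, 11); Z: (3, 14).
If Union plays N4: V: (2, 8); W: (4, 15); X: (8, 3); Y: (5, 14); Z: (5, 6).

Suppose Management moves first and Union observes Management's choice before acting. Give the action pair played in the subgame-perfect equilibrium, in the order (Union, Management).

Solve by backward induction (Management leads).
- V → Union plays N2 (best of 6, 11, 2, 2); Management gets 11.
- W → Union plays N3 (best of 11, 8, 12, 4); Management gets 15.
- X → Union plays N2 (best of 5, 12, 7, 8); Management gets 4.
- Y → Union plays N3 (best of 7, 8, 12, 5); Management gets 11.
- Z → Union plays N4 (best of 3, 4, 3, 5); Management gets 6.
Maximizing over 11, 15, 4, 11, 6, Management chooses W. Subgame-perfect outcome: (N3, W) with payoffs (12, 15).

(N3, W)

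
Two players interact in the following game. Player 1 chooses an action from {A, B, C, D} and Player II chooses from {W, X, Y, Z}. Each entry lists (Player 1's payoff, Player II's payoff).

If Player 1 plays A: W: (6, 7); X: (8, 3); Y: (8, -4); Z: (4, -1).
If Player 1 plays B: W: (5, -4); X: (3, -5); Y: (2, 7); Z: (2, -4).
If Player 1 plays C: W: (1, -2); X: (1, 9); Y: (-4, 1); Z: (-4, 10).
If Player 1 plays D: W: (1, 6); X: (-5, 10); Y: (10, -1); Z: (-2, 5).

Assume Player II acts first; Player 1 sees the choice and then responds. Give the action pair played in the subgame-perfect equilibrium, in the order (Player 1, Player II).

Work backward from Player 1's decision.
- W → Player 1 plays A (best of 6, 5, 1, 1); Player II gets 7.
- X → Player 1 plays A (best of 8, 3, 1, -5); Player II gets 3.
- Y → Player 1 plays D (best of 8, 2, -4, 10); Player II gets -1.
- Z → Player 1 plays A (best of 4, 2, -4, -2); Player II gets -1.
Among 7, 3, -1, -1, the best is 7 at W. Subgame-perfect outcome: (A, W) with payoffs (6, 7).

(A, W)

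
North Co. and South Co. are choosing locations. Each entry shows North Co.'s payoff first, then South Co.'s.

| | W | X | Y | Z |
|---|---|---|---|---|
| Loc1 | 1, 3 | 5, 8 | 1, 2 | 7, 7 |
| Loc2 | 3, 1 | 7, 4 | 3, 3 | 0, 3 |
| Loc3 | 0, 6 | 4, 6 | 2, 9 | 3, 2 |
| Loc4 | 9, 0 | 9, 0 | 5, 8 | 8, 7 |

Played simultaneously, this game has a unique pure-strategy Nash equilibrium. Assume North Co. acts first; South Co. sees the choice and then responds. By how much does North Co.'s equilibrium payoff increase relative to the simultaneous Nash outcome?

2

South Co. best-responds to each possible North Co. move:
- Loc1 → South Co. plays X (best of 3, 8, 2, 7); North Co. gets 5.
- Loc2 → South Co. plays X (best of 1, 4, 3, 3); North Co. gets 7.
- Loc3 → South Co. plays Y (best of 6, 6, 9, 2); North Co. gets 2.
- Loc4 → South Co. plays Y (best of 0, 0, 8, 7); North Co. gets 5.
North Co.'s induced payoffs are 5, 7, 2, 5, so North Co. commits to Loc2. Subgame-perfect outcome: (Loc2, X) with payoffs (7, 4).
For the simultaneous game, intersect best replies.
North Co.'s best replies: W→Loc4; X→Loc4; Y→Loc4; Z→Loc4.
South Co.'s best replies: Loc1→X; Loc2→X; Loc3→Y; Loc4→Y.
Only (Loc4, Y) has each player best-responding; Nash payoffs (5, 8).
North Co.'s commitment gain: 7 − 5 = 2.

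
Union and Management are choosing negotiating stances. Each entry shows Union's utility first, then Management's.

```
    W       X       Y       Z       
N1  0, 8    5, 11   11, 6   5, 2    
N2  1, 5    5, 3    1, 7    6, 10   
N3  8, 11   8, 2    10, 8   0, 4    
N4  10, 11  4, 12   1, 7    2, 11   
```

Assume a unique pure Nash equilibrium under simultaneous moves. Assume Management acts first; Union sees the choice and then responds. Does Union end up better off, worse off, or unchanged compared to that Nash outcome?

Work backward from Union's decision.
- W → Union plays N4 (best of 0, 1, 8, 10); Management gets 11.
- X → Union plays N3 (best of 5, 5, 8, 4); Management gets 2.
- Y → Union plays N1 (best of 11, 1, 10, 1); Management gets 6.
- Z → Union plays N2 (best of 5, 6, 0, 2); Management gets 10.
Management's induced payoffs are 11, 2, 6, 10, so Management commits to W. Subgame-perfect outcome: (N4, W) with payoffs (10, 11).
Now find the simultaneous Nash equilibrium.
Union's best replies: W→N4; X→N3; Y→N1; Z→N2.
Management's best replies: N1→X; N2→Z; N3→W; N4→X.
The unique mutual best reply is (N2, Z), giving (6, 10).
Union earns 10 sequentially versus 6 at the Nash outcome: better off.

better off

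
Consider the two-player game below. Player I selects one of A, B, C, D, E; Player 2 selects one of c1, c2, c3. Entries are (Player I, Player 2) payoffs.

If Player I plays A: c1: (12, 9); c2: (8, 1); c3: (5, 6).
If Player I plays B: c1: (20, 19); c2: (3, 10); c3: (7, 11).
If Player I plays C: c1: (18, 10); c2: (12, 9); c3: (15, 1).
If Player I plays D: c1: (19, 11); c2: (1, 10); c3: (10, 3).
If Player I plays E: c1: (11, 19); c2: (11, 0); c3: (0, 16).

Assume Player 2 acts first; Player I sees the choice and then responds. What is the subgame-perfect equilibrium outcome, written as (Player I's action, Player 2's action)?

(B, c1)

Work backward from Player I's decision.
- c1 → Player I plays B (best of 12, 20, 18, 19, 11); Player 2 gets 19.
- c2 → Player I plays C (best of 8, 3, 12, 1, 11); Player 2 gets 9.
- c3 → Player I plays C (best of 5, 7, 15, 10, 0); Player 2 gets 1.
Among 19, 9, 1, the best is 19 at c1. Subgame-perfect outcome: (B, c1) with payoffs (20, 19).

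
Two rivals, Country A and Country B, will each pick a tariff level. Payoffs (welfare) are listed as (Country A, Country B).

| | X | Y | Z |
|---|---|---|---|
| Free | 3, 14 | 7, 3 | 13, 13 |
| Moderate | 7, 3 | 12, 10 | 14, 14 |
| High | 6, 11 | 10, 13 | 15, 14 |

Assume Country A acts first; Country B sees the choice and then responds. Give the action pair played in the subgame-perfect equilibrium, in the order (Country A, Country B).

Backward induction with Country A moving first.
- Free → Country B plays X (best of 14, 3, 13); Country A gets 3.
- Moderate → Country B plays Z (best of 3, 10, 14); Country A gets 14.
- High → Country B plays Z (best of 11, 13, 14); Country A gets 15.
Country A's induced payoffs are 3, 14, 15, so Country A commits to High. Subgame-perfect outcome: (High, Z) with payoffs (15, 14).

(High, Z)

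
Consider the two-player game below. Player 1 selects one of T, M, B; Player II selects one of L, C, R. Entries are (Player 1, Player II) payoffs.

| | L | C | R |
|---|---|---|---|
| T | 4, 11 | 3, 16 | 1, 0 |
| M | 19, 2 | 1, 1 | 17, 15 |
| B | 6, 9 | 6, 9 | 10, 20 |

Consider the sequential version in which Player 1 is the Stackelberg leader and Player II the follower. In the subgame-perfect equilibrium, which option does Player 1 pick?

M

Solve by backward induction (Player 1 leads).
- T: BR = C, leader payoff 3.
- M: BR = R, leader payoff 17.
- B: BR = R, leader payoff 10.
Maximizing over 3, 17, 10, Player 1 chooses M. Subgame-perfect outcome: (M, R) with payoffs (17, 15).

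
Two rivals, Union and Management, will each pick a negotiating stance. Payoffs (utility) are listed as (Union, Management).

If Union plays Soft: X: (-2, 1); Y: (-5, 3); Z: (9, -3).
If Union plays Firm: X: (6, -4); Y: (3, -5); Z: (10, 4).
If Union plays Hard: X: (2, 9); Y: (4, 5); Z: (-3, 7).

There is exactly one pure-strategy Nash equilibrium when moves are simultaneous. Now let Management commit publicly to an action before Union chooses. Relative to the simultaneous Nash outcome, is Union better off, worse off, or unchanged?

Solve by backward induction (Management leads).
- X: Union compares -2, 6, 2 and picks Firm; Management would get -4.
- Y: Union compares -5, 3, 4 and picks Hard; Management would get 5.
- Z: Union compares 9, 10, -3 and picks Firm; Management would get 4.
Management's induced payoffs are -4, 5, 4, so Management commits to Y. Subgame-perfect outcome: (Hard, Y) with payoffs (4, 5).
For the simultaneous game, intersect best replies.
Union's best replies: X→Firm; Y→Hard; Z→Firm.
Management's best replies: Soft→Y; Firm→Z; Hard→X.
The unique mutual best reply is (Firm, Z), giving (10, 4).
Union earns 4 sequentially versus 10 at the Nash outcome: worse off.

worse off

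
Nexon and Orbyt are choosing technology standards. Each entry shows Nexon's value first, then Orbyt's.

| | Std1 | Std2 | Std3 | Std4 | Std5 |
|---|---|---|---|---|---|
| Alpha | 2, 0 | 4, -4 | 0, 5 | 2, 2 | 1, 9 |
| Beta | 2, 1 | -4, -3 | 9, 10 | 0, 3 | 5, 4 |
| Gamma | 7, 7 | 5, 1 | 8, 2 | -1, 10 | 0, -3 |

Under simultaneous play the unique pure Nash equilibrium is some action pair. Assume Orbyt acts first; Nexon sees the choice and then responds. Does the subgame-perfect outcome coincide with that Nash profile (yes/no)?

yes

Work backward from Nexon's decision.
- Std1: BR = Gamma, leader payoff 7.
- Std2: BR = Gamma, leader payoff 1.
- Std3: BR = Beta, leader payoff 10.
- Std4: BR = Alpha, leader payoff 2.
- Std5: BR = Beta, leader payoff 4.
Maximizing over 7, 1, 10, 2, 4, Orbyt chooses Std3. Subgame-perfect outcome: (Beta, Std3) with payoffs (9, 10).
Now find the simultaneous Nash equilibrium.
Nexon's best replies: Std1→Gamma; Std2→Gamma; Std3→Beta; Std4→Alpha; Std5→Beta.
Orbyt's best replies: Alpha→Std5; Beta→Std3; Gamma→Std4.
The unique mutual best reply is (Beta, Std3), giving (9, 10).
Sequential outcome (Beta, Std3) coincides with the Nash profile (Beta, Std3).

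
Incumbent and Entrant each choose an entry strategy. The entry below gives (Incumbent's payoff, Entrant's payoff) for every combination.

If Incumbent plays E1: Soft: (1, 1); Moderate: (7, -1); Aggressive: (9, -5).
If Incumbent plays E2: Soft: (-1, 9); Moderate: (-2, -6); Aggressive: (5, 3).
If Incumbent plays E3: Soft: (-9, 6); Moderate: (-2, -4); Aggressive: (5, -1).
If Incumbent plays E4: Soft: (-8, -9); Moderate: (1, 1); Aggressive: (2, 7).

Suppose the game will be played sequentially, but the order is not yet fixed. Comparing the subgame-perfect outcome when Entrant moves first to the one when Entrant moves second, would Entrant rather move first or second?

If Incumbent leads: Entrant's best replies are E1→Soft, E2→Soft, E3→Soft, E4→Aggressive; Incumbent's induced payoffs 1, -1, -9, 2; outcome (E4, Aggressive), payoffs (2, 7).
If Entrant leads: Incumbent's best replies are Soft→E1, Moderate→E1, Aggressive→E1; Entrant's induced payoffs 1, -1, -5; outcome (E1, Soft), payoffs (1, 1).
Entrant gets 1 moving first and 7 moving second, so Entrant prefers to move second.

second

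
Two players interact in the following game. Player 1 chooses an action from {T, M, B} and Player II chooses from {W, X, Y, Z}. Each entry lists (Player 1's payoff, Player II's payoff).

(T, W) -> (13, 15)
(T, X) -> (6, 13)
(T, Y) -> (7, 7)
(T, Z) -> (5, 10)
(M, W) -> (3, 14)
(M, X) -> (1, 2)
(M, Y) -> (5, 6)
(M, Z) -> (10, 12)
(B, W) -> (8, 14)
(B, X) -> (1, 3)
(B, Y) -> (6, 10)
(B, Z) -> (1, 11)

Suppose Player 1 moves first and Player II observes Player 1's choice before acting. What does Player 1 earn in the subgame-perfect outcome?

13

Player II best-responds to each possible Player 1 move:
- T: BR = W, leader payoff 13.
- M: BR = W, leader payoff 3.
- B: BR = W, leader payoff 8.
Player 1's induced payoffs are 13, 3, 8, so Player 1 commits to T. Subgame-perfect outcome: (T, W) with payoffs (13, 15).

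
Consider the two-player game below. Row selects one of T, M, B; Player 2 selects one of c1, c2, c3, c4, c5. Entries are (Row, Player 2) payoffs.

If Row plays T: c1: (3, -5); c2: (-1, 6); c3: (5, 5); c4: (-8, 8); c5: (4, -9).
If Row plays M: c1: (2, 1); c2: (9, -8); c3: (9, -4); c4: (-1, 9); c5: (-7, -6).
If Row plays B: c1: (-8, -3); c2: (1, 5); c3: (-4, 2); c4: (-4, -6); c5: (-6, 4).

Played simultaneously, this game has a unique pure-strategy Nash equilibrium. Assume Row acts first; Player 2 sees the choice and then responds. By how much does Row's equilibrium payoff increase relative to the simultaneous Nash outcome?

2

Work backward from Player 2's decision.
- T → Player 2 plays c4 (best of -5, 6, 5, 8, -9); Row gets -8.
- M → Player 2 plays c4 (best of 1, -8, -4, 9, -6); Row gets -1.
- B → Player 2 plays c2 (best of -3, 5, 2, -6, 4); Row gets 1.
Among -8, -1, 1, the best is 1 at B. Subgame-perfect outcome: (B, c2) with payoffs (1, 5).
For the simultaneous game, intersect best replies.
Row's best replies: c1→T; c2→M; c3→M; c4→M; c5→T.
Player 2's best replies: T→c4; M→c4; B→c2.
Only (M, c4) has each player best-responding; Nash payoffs (-1, 9).
Row's commitment gain: 1 − -1 = 2.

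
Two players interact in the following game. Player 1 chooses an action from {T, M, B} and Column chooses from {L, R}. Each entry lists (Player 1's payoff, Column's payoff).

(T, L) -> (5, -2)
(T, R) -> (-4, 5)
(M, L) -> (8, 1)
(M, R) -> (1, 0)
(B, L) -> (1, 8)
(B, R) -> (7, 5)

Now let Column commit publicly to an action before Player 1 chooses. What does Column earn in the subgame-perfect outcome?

Backward induction with Column moving first.
- L → Player 1 plays M (best of 5, 8, 1); Column gets 1.
- R → Player 1 plays B (best of -4, 1, 7); Column gets 5.
Among 1, 5, the best is 5 at R. Subgame-perfect outcome: (B, R) with payoffs (7, 5).

5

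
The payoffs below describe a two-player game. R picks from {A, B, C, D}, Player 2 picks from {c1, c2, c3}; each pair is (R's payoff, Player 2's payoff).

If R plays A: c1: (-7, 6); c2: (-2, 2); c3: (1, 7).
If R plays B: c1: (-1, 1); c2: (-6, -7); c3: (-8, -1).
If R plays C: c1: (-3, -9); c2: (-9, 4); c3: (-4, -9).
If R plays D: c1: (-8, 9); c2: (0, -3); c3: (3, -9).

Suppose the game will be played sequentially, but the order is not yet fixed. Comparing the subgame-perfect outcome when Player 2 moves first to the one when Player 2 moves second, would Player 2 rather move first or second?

second

If R leads: Player 2's best replies are A→c3, B→c1, C→c2, D→c1; R's induced payoffs 1, -1, -9, -8; outcome (A, c3), payoffs (1, 7).
If Player 2 leads: R's best replies are c1→B, c2→D, c3→D; Player 2's induced payoffs 1, -3, -9; outcome (B, c1), payoffs (-1, 1).
Player 2 gets 1 moving first and 7 moving second, so Player 2 prefers to move second.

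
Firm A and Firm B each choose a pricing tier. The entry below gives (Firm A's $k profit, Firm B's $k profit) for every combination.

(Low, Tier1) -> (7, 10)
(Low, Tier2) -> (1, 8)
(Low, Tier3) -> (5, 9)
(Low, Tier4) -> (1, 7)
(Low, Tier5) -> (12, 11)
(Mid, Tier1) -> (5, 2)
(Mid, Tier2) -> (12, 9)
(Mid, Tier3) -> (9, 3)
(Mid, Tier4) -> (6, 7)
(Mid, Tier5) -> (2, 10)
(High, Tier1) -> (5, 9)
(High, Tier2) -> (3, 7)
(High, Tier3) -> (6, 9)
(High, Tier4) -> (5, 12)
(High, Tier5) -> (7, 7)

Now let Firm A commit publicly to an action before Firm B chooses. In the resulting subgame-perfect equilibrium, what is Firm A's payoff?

Solve by backward induction (Firm A leads).
- Low → Firm B plays Tier5 (best of 10, 8, 9, 7, 11); Firm A gets 12.
- Mid → Firm B plays Tier5 (best of 2, 9, 3, 7, 10); Firm A gets 2.
- High → Firm B plays Tier4 (best of 9, 7, 9, 12, 7); Firm A gets 5.
Maximizing over 12, 2, 5, Firm A chooses Low. Subgame-perfect outcome: (Low, Tier5) with payoffs (12, 11).

12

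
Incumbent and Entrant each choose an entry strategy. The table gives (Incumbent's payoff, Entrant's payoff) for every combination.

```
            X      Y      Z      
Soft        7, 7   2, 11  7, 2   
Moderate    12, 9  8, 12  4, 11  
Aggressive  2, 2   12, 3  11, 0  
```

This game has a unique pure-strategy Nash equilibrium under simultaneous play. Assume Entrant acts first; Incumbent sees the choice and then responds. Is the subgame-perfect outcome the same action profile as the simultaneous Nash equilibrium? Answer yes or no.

Incumbent best-responds to each possible Entrant move:
- X: BR = Moderate, leader payoff 9.
- Y: BR = Aggressive, leader payoff 3.
- Z: BR = Aggressive, leader payoff 0.
Among 9, 3, 0, the best is 9 at X. Subgame-perfect outcome: (Moderate, X) with payoffs (12, 9).
Under simultaneous play:
Incumbent's best replies: X→Moderate; Y→Aggressive; Z→Aggressive.
Entrant's best replies: Soft→Y; Moderate→Y; Aggressive→Y.
Only (Aggressive, Y) has each player best-responding; Nash payoffs (12, 3).
Sequential outcome (Moderate, X) differs from the Nash profile (Aggressive, Y).

no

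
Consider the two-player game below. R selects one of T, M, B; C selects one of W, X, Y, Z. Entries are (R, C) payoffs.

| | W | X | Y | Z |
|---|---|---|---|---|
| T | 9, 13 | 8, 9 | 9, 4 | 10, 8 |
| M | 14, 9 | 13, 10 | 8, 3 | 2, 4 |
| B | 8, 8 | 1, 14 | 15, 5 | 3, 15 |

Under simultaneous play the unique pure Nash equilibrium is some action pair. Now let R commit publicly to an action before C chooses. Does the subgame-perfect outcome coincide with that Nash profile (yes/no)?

yes

Backward induction with R moving first.
- T: C compares 13, 9, 4, 8 and picks W; R would get 9.
- M: C compares 9, 10, 3, 4 and picks X; R would get 13.
- B: C compares 8, 14, 5, 15 and picks Z; R would get 3.
R's induced payoffs are 9, 13, 3, so R commits to M. Subgame-perfect outcome: (M, X) with payoffs (13, 10).
Under simultaneous play:
R's best replies: W→M; X→M; Y→B; Z→T.
C's best replies: T→W; M→X; B→Z.
The unique mutual best reply is (M, X), giving (13, 10).
Sequential outcome (M, X) coincides with the Nash profile (M, X).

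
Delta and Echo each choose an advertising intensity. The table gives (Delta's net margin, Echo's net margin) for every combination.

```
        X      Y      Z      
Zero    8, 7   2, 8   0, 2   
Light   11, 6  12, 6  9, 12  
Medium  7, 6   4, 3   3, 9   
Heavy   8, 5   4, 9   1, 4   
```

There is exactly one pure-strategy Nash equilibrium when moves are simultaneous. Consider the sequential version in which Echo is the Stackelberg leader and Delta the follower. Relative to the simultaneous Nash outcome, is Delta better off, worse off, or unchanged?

Delta best-responds to each possible Echo move:
- X: Delta compares 8, 11, 7, 8 and picks Light; Echo would get 6.
- Y: Delta compares 2, 12, 4, 4 and picks Light; Echo would get 6.
- Z: Delta compares 0, 9, 3, 1 and picks Light; Echo would get 12.
Among 6, 6, 12, the best is 12 at Z. Subgame-perfect outcome: (Light, Z) with payoffs (9, 12).
Now find the simultaneous Nash equilibrium.
Delta's best replies: X→Light; Y→Light; Z→Light.
Echo's best replies: Zero→Y; Light→Z; Medium→Z; Heavy→Y.
The unique mutual best reply is (Light, Z), giving (9, 12).
Delta earns 9 sequentially versus 9 at the Nash outcome: unchanged.

unchanged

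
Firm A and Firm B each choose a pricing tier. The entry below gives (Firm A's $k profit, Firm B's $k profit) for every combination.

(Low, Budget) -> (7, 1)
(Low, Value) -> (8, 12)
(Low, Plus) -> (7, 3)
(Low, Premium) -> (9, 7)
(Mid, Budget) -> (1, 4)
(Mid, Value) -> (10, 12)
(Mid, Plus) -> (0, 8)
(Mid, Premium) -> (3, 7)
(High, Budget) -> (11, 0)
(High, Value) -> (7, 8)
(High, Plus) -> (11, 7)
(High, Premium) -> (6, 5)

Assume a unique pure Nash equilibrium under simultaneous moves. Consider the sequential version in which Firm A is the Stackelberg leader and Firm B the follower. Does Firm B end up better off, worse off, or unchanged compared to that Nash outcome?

Firm B best-responds to each possible Firm A move:
- Low: Firm B compares 1, 12, 3, 7 and picks Value; Firm A would get 8.
- Mid: Firm B compares 4, 12, 8, 7 and picks Value; Firm A would get 10.
- High: Firm B compares 0, 8, 7, 5 and picks Value; Firm A would get 7.
Among 8, 10, 7, the best is 10 at Mid. Subgame-perfect outcome: (Mid, Value) with payoffs (10, 12).
Now find the simultaneous Nash equilibrium.
Firm A's best replies: Budget→High; Value→Mid; Plus→High; Premium→Low.
Firm B's best replies: Low→Value; Mid→Value; High→Value.
The unique mutual best reply is (Mid, Value), giving (10, 12).
Firm B earns 12 sequentially versus 12 at the Nash outcome: unchanged.

unchanged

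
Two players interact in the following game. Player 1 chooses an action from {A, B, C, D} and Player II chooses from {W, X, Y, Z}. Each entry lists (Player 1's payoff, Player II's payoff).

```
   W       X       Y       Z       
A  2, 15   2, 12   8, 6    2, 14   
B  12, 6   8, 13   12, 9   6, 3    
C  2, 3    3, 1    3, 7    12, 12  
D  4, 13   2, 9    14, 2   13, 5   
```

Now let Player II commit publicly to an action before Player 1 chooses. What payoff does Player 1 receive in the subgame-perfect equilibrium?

Backward induction with Player II moving first.
- W → Player 1 plays B (best of 2, 12, 2, 4); Player II gets 6.
- X → Player 1 plays B (best of 2, 8, 3, 2); Player II gets 13.
- Y → Player 1 plays D (best of 8, 12, 3, 14); Player II gets 2.
- Z → Player 1 plays D (best of 2, 6, 12, 13); Player II gets 5.
Maximizing over 6, 13, 2, 5, Player II chooses X. Subgame-perfect outcome: (B, X) with payoffs (8, 13).

8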